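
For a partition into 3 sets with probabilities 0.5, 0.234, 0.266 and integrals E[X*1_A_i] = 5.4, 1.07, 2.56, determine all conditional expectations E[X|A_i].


For each cell A_i: E[X|A_i] = E[X*1_A_i] / P(A_i)
Step 1: E[X|A_1] = 5.4 / 0.5 = 10.8
Step 2: E[X|A_2] = 1.07 / 0.234 = 4.57265
Step 3: E[X|A_3] = 2.56 / 0.266 = 9.62406
Verification: E[X] = sum E[X*1_A_i] = 5.4 + 1.07 + 2.56 = 9.03


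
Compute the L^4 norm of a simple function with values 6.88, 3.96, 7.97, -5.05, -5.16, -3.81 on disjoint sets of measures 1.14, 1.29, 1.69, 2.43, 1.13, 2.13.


Step 1: Compute |f_i|^4 for each value:
  |6.88|^4 = 2240.545423
  |3.96|^4 = 245.912579
  |7.97|^4 = 4034.904737
  |-5.05|^4 = 650.377506
  |-5.16|^4 = 708.922575
  |-3.81|^4 = 210.717159
Step 2: Multiply by measures and sum:
  2240.545423 * 1.14 = 2554.221783
  245.912579 * 1.29 = 317.227226
  4034.904737 * 1.69 = 6818.989005
  650.377506 * 2.43 = 1580.41734
  708.922575 * 1.13 = 801.08251
  210.717159 * 2.13 = 448.827549
Sum = 2554.221783 + 317.227226 + 6818.989005 + 1580.41734 + 801.08251 + 448.827549 = 12520.765414
Step 3: Take the p-th root:
||f||_4 = (12520.765414)^(1/4) = 10.578101


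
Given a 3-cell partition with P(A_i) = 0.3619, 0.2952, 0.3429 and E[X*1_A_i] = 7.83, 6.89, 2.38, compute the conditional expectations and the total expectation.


For each cell A_i: E[X|A_i] = E[X*1_A_i] / P(A_i)
Step 1: E[X|A_1] = 7.83 / 0.3619 = 21.635811
Step 2: E[X|A_2] = 6.89 / 0.2952 = 23.340108
Step 3: E[X|A_3] = 2.38 / 0.3429 = 6.940799
Verification: E[X] = sum E[X*1_A_i] = 7.83 + 6.89 + 2.38 = 17.1


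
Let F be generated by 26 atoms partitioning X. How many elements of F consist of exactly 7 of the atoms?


Each element of F is a union of some subset of the 26 atoms.
Elements that are unions of exactly 7 atoms correspond to 7-element subsets of the 26 atoms.
Count = C(26, 7) = 26! / (7! * 19!) = 657800.


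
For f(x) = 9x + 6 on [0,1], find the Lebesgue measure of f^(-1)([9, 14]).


f^(-1)([9, 14]) = {x : 9 <= 9x + 6 <= 14}
Solving: (9 - 6)/9 <= x <= (14 - 6)/9
= [0.333333, 0.888889]
Intersecting with [0,1]: [0.333333, 0.888889]
Measure = 0.888889 - 0.333333 = 0.555556


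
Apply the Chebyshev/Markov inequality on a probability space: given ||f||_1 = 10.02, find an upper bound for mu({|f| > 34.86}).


Chebyshev/Markov inequality: mu(|f| > eps) <= (||f||_p / eps)^p
Step 1: ||f||_1 / eps = 10.02 / 34.86 = 0.287435
Step 2: Raise to power p = 1:
  (0.287435)^1 = 0.287435
Step 3: Therefore mu(|f| > 34.86) <= 0.287435


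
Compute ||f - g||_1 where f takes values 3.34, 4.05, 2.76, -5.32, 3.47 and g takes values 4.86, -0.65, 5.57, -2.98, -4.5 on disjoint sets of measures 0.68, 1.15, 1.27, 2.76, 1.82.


Step 1: Compute differences f_i - g_i:
  3.34 - 4.86 = -1.52
  4.05 - -0.65 = 4.7
  2.76 - 5.57 = -2.81
  -5.32 - -2.98 = -2.34
  3.47 - -4.5 = 7.97
Step 2: Compute |diff|^1 * measure for each set:
  |-1.52|^1 * 0.68 = 1.52 * 0.68 = 1.0336
  |4.7|^1 * 1.15 = 4.7 * 1.15 = 5.405
  |-2.81|^1 * 1.27 = 2.81 * 1.27 = 3.5687
  |-2.34|^1 * 2.76 = 2.34 * 2.76 = 6.4584
  |7.97|^1 * 1.82 = 7.97 * 1.82 = 14.5054
Step 3: Sum = 30.9711
Step 4: ||f-g||_1 = (30.9711)^(1/1) = 30.9711


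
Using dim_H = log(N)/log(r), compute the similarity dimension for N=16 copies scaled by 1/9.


For a self-similar set with N copies scaled by 1/r:
dim_H = log(N)/log(r) = log(16)/log(9)
= 2.772589/2.197225
= 1.26186


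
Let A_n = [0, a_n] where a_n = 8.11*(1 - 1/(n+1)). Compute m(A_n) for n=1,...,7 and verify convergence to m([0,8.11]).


By continuity of measure from below: if A_n increases to A, then m(A_n) -> m(A).
Here A = [0, 8.11], so m(A) = 8.11
Step 1: a_1 = 8.11*(1 - 1/2) = 4.055, m(A_1) = 4.055
Step 2: a_2 = 8.11*(1 - 1/3) = 5.4067, m(A_2) = 5.4067
Step 3: a_3 = 8.11*(1 - 1/4) = 6.0825, m(A_3) = 6.0825
Step 4: a_4 = 8.11*(1 - 1/5) = 6.488, m(A_4) = 6.488
Step 5: a_5 = 8.11*(1 - 1/6) = 6.7583, m(A_5) = 6.7583
Step 6: a_6 = 8.11*(1 - 1/7) = 6.9514, m(A_6) = 6.9514
Step 7: a_7 = 8.11*(1 - 1/8) = 7.0962, m(A_7) = 7.0962
Limit: m(A_n) -> m([0,8.11]) = 8.11


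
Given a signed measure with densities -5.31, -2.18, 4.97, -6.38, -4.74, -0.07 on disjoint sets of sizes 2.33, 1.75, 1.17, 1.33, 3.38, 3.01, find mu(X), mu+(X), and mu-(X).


Step 1: Compute signed measure on each set:
  Set 1: -5.31 * 2.33 = -12.3723
  Set 2: -2.18 * 1.75 = -3.815
  Set 3: 4.97 * 1.17 = 5.8149
  Set 4: -6.38 * 1.33 = -8.4854
  Set 5: -4.74 * 3.38 = -16.0212
  Set 6: -0.07 * 3.01 = -0.2107
Step 2: Total signed measure = (-12.3723) + (-3.815) + (5.8149) + (-8.4854) + (-16.0212) + (-0.2107)
     = -35.0897
Step 3: Positive part mu+(X) = sum of positive contributions = 5.8149
Step 4: Negative part mu-(X) = |sum of negative contributions| = 40.9046


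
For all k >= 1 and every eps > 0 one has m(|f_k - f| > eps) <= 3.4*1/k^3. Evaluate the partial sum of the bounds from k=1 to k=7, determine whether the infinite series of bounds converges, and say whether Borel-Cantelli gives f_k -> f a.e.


Step 1: List the terms 3.4*1/k^3 for k = 1 to 7:
  k=1: 3.4
  k=2: 0.425
  k=3: 0.125926
  k=4: 0.053125
  k=5: 0.0272
  k=6: 0.015741
  k=7: 0.009913
Step 2: Partial sum = 3.4 + 0.425 + 0.125926 + 0.053125 + 0.0272 + 0.015741 + 0.009913
     = 4.056904
Step 3: The full series sum_(k>=1) 3.4*1/k^3 converges (p-series with p = 3 > 1; a constant multiple of a convergent series converges).
Step 4: Fix eps > 0. Since sum_k m(|f_k - f| > eps) < infinity, the Borel-Cantelli lemma gives
        m(limsup_k {|f_k - f| > eps}) = 0, i.e. for a.e. x, |f_k(x) - f(x)| <= eps for all large k.
        Applying this with eps = 1/j for j = 1, 2, ... and intersecting the countably many full-measure sets,
        for a.e. x we get limsup_k |f_k(x) - f(x)| <= 1/j for every j, hence f_k -> f almost everywhere.
Conclusion: series converges; Borel-Cantelli yields f_k -> f a.e.


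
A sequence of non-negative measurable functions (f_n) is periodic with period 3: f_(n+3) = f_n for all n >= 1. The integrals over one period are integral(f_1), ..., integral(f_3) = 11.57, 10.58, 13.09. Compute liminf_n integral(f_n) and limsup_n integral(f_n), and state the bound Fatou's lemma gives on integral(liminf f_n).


The sequence (integral(f_n)) is periodic with period 3, repeating the values 11.57, 10.58, 13.09 indefinitely.
Step 1: For a periodic sequence, every tail (a_m, a_(m+1), ...) contains all 3 period values infinitely often.
Step 2: Hence inf of every tail = min of the period values = min(11.57, 10.58, 13.09) = 10.58.
        liminf_n integral(f_n) = sup over m of (inf of tail from m) = 10.58.
Step 3: Similarly sup of every tail = max of the period values = 13.09.
        limsup_n integral(f_n) = 13.09.
Step 4: Fatou's lemma: integral(liminf_n f_n) <= liminf_n integral(f_n) = 10.58.
        So the integral of the pointwise liminf is at most 10.58.


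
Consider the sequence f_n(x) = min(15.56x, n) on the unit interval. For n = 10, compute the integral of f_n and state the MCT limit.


f(x) = 15.56x on [0,1]; f_n(x) = min(15.56x, n). At n = 10:
Step 1: f(x) reaches 10 at x = 10/15.56 = 0.642674
Step 2: integral(f_10) = integral(15.56x, 0, 0.642674) + integral(10, 0.642674, 1)
       = 15.56*0.642674^2/2 + 10*(1 - 0.642674)
       = 3.213368 + 3.573265
       = 6.786632
Step 3: As n -> infinity, f_n increases to f, so by MCT integral(f_n) -> integral(f) = 15.56/2 = 7.78.
Convergence: integral(f_10) = 6.786632 -> 7.78 as n -> infinity


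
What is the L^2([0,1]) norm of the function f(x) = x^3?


Step 1: ||f||_2 = (integral_0^1 |x^3|^2 dx)^(1/2)
     = (integral_0^1 x^6 dx)^(1/2)
Step 2: integral_0^1 x^6 dx = [x^7/(7)] from 0 to 1 = 1^7/7
     = 1/7 = 0.142857
Step 3: ||f||_2 = (0.142857)^(1/2) = 0.377964


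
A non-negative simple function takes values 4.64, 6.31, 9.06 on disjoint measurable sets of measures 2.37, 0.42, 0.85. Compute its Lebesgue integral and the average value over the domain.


Step 1: Integral = sum(value_i * measure_i)
= 4.64*2.37 + 6.31*0.42 + 9.06*0.85
= 10.9968 + 2.6502 + 7.701
= 21.348
Step 2: Total measure of domain = 2.37 + 0.42 + 0.85 = 3.64
Step 3: Average value = 21.348 / 3.64 = 5.864835


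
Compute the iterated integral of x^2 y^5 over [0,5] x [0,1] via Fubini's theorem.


By Fubini's theorem, the double integral factors as a product of single integrals:
Step 1: integral_0^5 x^2 dx = [x^3/3] from 0 to 5
     = 5^3/3 = 41.666667
Step 2: integral_0^1 y^5 dy = [y^6/6] from 0 to 1
     = 1^6/6 = 0.166667
Step 3: Double integral = 41.666667 * 0.166667 = 6.944444


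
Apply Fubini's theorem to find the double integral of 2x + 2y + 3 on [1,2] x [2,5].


By Fubini, integrate in x first, then y.
Step 1: Fix y, integrate over x in [1,2]:
  integral(2x + 2y + 3, x=1..2)
  = 2*(2^2 - 1^2)/2 + (2y + 3)*(2 - 1)
  = 3 + (2y + 3)*1
  = 3 + 2y + 3
  = 6 + 2y
Step 2: Integrate over y in [2,5]:
  integral(6 + 2y, y=2..5)
  = 6*3 + 2*(5^2 - 2^2)/2
  = 18 + 21
  = 39


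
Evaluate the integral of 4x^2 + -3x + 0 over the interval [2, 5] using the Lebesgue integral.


The Lebesgue integral of a Riemann-integrable function agrees with the Riemann integral.
Antiderivative F(x) = (4/3)x^3 + (-3/2)x^2 + 0x
F(5) = (4/3)*5^3 + (-3/2)*5^2 + 0*5
     = (4/3)*125 + (-3/2)*25 + 0*5
     = 166.666667 + -37.5 + 0
     = 129.166667
F(2) = 4.666667
Integral = F(5) - F(2) = 129.166667 - 4.666667 = 124.5


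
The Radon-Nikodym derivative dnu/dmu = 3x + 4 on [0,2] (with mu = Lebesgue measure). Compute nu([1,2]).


nu(A) = integral_A (dnu/dmu) dmu = integral_1^2 (3x + 4) dx
Step 1: Antiderivative F(x) = (3/2)x^2 + 4x
Step 2: F(2) = (3/2)*2^2 + 4*2 = 6 + 8 = 14
Step 3: F(1) = (3/2)*1^2 + 4*1 = 1.5 + 4 = 5.5
Step 4: nu([1,2]) = F(2) - F(1) = 14 - 5.5 = 8.5


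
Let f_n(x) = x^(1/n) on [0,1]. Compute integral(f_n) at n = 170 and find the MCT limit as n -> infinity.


At n = 170: f_170(x) = x^(1/170).
Step 1: integral(x^(1/170), 0, 1) = [x^(1/170+1) / (1/170+1)] from 0 to 1
     = 1 / (1/170 + 1) = 1 / ((170+1)/170) = 170/(170+1)
     = 170/171 = 0.994152
Step 2: As n -> infinity, f_n(x) = x^(1/n) -> 1 for x in (0,1], and f_n is increasing in n.
By MCT, lim_n integral(f_n) = integral(lim_n f_n) = integral(1, 0, 1) = 1.
Step 3: Verify convergence: 170/171 = 0.994152 -> 1


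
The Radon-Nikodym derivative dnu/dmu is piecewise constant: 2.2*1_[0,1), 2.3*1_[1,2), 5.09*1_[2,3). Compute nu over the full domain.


Integrate each piece of the Radon-Nikodym derivative:
Step 1: integral_0^1 2.2 dx = 2.2*(1-0) = 2.2*1 = 2.2
Step 2: integral_1^2 2.3 dx = 2.3*(2-1) = 2.3*1 = 2.3
Step 3: integral_2^3 5.09 dx = 5.09*(3-2) = 5.09*1 = 5.09
Total: 2.2 + 2.3 + 5.09 = 9.59


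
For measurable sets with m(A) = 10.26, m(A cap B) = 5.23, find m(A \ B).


m(A \ B) = m(A) - m(A n B)
= 10.26 - 5.23
= 5.03


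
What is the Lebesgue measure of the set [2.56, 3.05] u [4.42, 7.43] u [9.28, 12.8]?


For pairwise disjoint intervals, m(union) = sum of lengths.
= (3.05 - 2.56) + (7.43 - 4.42) + (12.8 - 9.28)
= 0.49 + 3.01 + 3.52
= 7.02


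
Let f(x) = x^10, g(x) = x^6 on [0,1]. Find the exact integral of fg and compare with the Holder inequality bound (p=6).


Step 1: Exact integral of f*g = integral(x^16, 0, 1) = 1/17
     = 0.058824
Step 2: Holder bound with p=6, q=1.2:
  ||f||_p = (integral x^60 dx)^(1/6) = (1/61)^(1/6) = 0.504017
  ||g||_q = (integral x^7.2 dx)^(1/1.2) = (1/8.2)^(1/1.2) = 0.173176
Step 3: Holder bound = ||f||_p * ||g||_q = 0.504017 * 0.173176 = 0.087284
Verification: 0.058824 <= 0.087284 (Holder holds)


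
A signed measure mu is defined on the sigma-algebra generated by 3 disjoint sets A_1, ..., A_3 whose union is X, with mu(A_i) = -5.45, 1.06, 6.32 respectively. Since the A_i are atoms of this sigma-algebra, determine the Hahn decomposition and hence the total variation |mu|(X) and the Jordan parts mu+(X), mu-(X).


Step 1: Every measurable set is a union of atoms (the cells / points), so a Hahn decomposition is
  obtained by grouping atoms by sign: P = union of atoms with mu > 0, N = union of the remaining atoms.
  Atoms in P (indices): 2, 3;  atoms in N (indices): 1
  Positive values: 1.06, 6.32
  Negative values: -5.45
Step 2: mu+(X) = mu(P) = sum of positive atom values = 7.38
Step 3: mu-(X) = -mu(N) = sum of |negative atom values| = 5.45
Step 4: |mu|(X) = mu+(X) + mu-(X) = 7.38 + 5.45 = 12.83


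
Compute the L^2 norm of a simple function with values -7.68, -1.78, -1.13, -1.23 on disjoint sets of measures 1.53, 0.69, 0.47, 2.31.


Step 1: Compute |f_i|^2 for each value:
  |-7.68|^2 = 58.9824
  |-1.78|^2 = 3.1684
  |-1.13|^2 = 1.2769
  |-1.23|^2 = 1.5129
Step 2: Multiply by measures and sum:
  58.9824 * 1.53 = 90.243072
  3.1684 * 0.69 = 2.186196
  1.2769 * 0.47 = 0.600143
  1.5129 * 2.31 = 3.494799
Sum = 90.243072 + 2.186196 + 0.600143 + 3.494799 = 96.52421
Step 3: Take the p-th root:
||f||_2 = (96.52421)^(1/2) = 9.824674


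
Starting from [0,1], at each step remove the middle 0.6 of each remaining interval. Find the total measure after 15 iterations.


Step 1: At each step, fraction remaining = 1 - 0.6 = 0.4
Step 2: After 15 steps, measure = (0.4)^15
Result = 1.073742e-06


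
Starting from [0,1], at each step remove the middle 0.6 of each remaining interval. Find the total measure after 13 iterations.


Step 1: At each step, fraction remaining = 1 - 0.6 = 0.4
Step 2: After 13 steps, measure = (0.4)^13
Result = 6.710886e-06


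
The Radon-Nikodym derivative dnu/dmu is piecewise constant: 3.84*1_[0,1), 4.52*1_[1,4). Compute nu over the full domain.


Integrate each piece of the Radon-Nikodym derivative:
Step 1: integral_0^1 3.84 dx = 3.84*(1-0) = 3.84*1 = 3.84
Step 2: integral_1^4 4.52 dx = 4.52*(4-1) = 4.52*3 = 13.56
Total: 3.84 + 13.56 = 17.4


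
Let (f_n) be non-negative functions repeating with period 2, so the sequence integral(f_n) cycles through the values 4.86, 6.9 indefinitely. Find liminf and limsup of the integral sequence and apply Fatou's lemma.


The sequence (integral(f_n)) is periodic with period 2, repeating the values 4.86, 6.9 indefinitely.
Step 1: For a periodic sequence, every tail (a_m, a_(m+1), ...) contains all 2 period values infinitely often.
Step 2: Hence inf of every tail = min of the period values = min(4.86, 6.9) = 4.86.
        liminf_n integral(f_n) = sup over m of (inf of tail from m) = 4.86.
Step 3: Similarly sup of every tail = max of the period values = 6.9.
        limsup_n integral(f_n) = 6.9.
Step 4: Fatou's lemma: integral(liminf_n f_n) <= liminf_n integral(f_n) = 4.86.
        So the integral of the pointwise liminf is at most 4.86.


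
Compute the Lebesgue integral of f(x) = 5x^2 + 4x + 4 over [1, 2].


The Lebesgue integral of a Riemann-integrable function agrees with the Riemann integral.
Antiderivative F(x) = (5/3)x^3 + (4/2)x^2 + 4x
F(2) = (5/3)*2^3 + (4/2)*2^2 + 4*2
     = (5/3)*8 + (4/2)*4 + 4*2
     = 13.333333 + 8 + 8
     = 29.333333
F(1) = 7.666667
Integral = F(2) - F(1) = 29.333333 - 7.666667 = 21.666667


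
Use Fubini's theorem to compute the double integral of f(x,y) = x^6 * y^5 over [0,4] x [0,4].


By Fubini's theorem, the double integral factors as a product of single integrals:
Step 1: integral_0^4 x^6 dx = [x^7/7] from 0 to 4
     = 4^7/7 = 2340.571429
Step 2: integral_0^4 y^5 dy = [y^6/6] from 0 to 4
     = 4^6/6 = 682.666667
Step 3: Double integral = 2340.571429 * 682.666667 = 1.597830e+06


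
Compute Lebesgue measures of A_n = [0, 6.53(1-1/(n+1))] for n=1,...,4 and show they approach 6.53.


By continuity of measure from below: if A_n increases to A, then m(A_n) -> m(A).
Here A = [0, 6.53], so m(A) = 6.53
Step 1: a_1 = 6.53*(1 - 1/2) = 3.265, m(A_1) = 3.265
Step 2: a_2 = 6.53*(1 - 1/3) = 4.3533, m(A_2) = 4.3533
Step 3: a_3 = 6.53*(1 - 1/4) = 4.8975, m(A_3) = 4.8975
Step 4: a_4 = 6.53*(1 - 1/5) = 5.224, m(A_4) = 5.224
Limit: m(A_n) -> m([0,6.53]) = 6.53


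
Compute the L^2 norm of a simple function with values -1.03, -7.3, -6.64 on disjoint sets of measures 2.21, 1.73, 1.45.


Step 1: Compute |f_i|^2 for each value:
  |-1.03|^2 = 1.0609
  |-7.3|^2 = 53.29
  |-6.64|^2 = 44.0896
Step 2: Multiply by measures and sum:
  1.0609 * 2.21 = 2.344589
  53.29 * 1.73 = 92.1917
  44.0896 * 1.45 = 63.92992
Sum = 2.344589 + 92.1917 + 63.92992 = 158.466209
Step 3: Take the p-th root:
||f||_2 = (158.466209)^(1/2) = 12.588336


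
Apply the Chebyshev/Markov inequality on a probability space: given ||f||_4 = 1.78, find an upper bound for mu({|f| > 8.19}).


Chebyshev/Markov inequality: mu(|f| > eps) <= (||f||_p / eps)^p
Step 1: ||f||_4 / eps = 1.78 / 8.19 = 0.217338
Step 2: Raise to power p = 4:
  (0.217338)^4 = 0.002231
Step 3: Therefore mu(|f| > 8.19) <= 0.002231


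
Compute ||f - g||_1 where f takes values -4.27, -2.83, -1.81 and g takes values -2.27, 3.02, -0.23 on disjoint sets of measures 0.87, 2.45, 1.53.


Step 1: Compute differences f_i - g_i:
  -4.27 - -2.27 = -2
  -2.83 - 3.02 = -5.85
  -1.81 - -0.23 = -1.58
Step 2: Compute |diff|^1 * measure for each set:
  |-2|^1 * 0.87 = 2 * 0.87 = 1.74
  |-5.85|^1 * 2.45 = 5.85 * 2.45 = 14.3325
  |-1.58|^1 * 1.53 = 1.58 * 1.53 = 2.4174
Step 3: Sum = 18.4899
Step 4: ||f-g||_1 = (18.4899)^(1/1) = 18.4899


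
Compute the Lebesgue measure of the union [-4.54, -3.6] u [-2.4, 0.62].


For pairwise disjoint intervals, m(union) = sum of lengths.
= (-3.6 - -4.54) + (0.62 - -2.4)
= 0.94 + 3.02
= 3.96


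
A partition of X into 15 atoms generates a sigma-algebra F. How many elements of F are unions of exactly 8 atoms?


Each element of F is a union of some subset of the 15 atoms.
Elements that are unions of exactly 8 atoms correspond to 8-element subsets of the 15 atoms.
Count = C(15, 8) = 15! / (8! * 7!) = 6435.


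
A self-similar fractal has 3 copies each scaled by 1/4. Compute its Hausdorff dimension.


For a self-similar set with N copies scaled by 1/r:
dim_H = log(N)/log(r) = log(3)/log(4)
= 1.098612/1.386294
= 0.792481


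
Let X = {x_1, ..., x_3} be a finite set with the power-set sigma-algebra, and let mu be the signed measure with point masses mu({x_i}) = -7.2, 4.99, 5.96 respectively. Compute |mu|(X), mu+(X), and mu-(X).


Step 1: Every measurable set is a union of atoms (the cells / points), so a Hahn decomposition is
  obtained by grouping atoms by sign: P = union of atoms with mu > 0, N = union of the remaining atoms.
  Atoms in P (indices): 2, 3;  atoms in N (indices): 1
  Positive values: 4.99, 5.96
  Negative values: -7.2
Step 2: mu+(X) = mu(P) = sum of positive atom values = 10.95
Step 3: mu-(X) = -mu(N) = sum of |negative atom values| = 7.2
Step 4: |mu|(X) = mu+(X) + mu-(X) = 10.95 + 7.2 = 18.15


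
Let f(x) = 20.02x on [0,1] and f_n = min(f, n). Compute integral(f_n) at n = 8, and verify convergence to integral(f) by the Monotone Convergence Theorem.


f(x) = 20.02x on [0,1]; f_n(x) = min(20.02x, n). At n = 8:
Step 1: f(x) reaches 8 at x = 8/20.02 = 0.3996
Step 2: integral(f_8) = integral(20.02x, 0, 0.3996) + integral(8, 0.3996, 1)
       = 20.02*0.3996^2/2 + 8*(1 - 0.3996)
       = 1.598402 + 4.803197
       = 6.401598
Step 3: As n -> infinity, f_n increases to f, so by MCT integral(f_n) -> integral(f) = 20.02/2 = 10.01.
Convergence: integral(f_8) = 6.401598 -> 10.01 as n -> infinity


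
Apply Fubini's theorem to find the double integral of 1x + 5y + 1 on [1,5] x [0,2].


By Fubini, integrate in x first, then y.
Step 1: Fix y, integrate over x in [1,5]:
  integral(1x + 5y + 1, x=1..5)
  = 1*(5^2 - 1^2)/2 + (5y + 1)*(5 - 1)
  = 12 + (5y + 1)*4
  = 12 + 20y + 4
  = 16 + 20y
Step 2: Integrate over y in [0,2]:
  integral(16 + 20y, y=0..2)
  = 16*2 + 20*(2^2 - 0^2)/2
  = 32 + 40
  = 72


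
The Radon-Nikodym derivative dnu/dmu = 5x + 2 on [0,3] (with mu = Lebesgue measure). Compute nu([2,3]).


nu(A) = integral_A (dnu/dmu) dmu = integral_2^3 (5x + 2) dx
Step 1: Antiderivative F(x) = (5/2)x^2 + 2x
Step 2: F(3) = (5/2)*3^2 + 2*3 = 22.5 + 6 = 28.5
Step 3: F(2) = (5/2)*2^2 + 2*2 = 10 + 4 = 14
Step 4: nu([2,3]) = F(3) - F(2) = 28.5 - 14 = 14.5


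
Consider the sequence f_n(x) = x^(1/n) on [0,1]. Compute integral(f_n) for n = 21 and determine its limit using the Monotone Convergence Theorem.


At n = 21: f_21(x) = x^(1/21).
Step 1: integral(x^(1/21), 0, 1) = [x^(1/21+1) / (1/21+1)] from 0 to 1
     = 1 / (1/21 + 1) = 1 / ((21+1)/21) = 21/(21+1)
     = 21/22 = 0.954545
Step 2: As n -> infinity, f_n(x) = x^(1/n) -> 1 for x in (0,1], and f_n is increasing in n.
By MCT, lim_n integral(f_n) = integral(lim_n f_n) = integral(1, 0, 1) = 1.
Step 3: Verify convergence: 21/22 = 0.954545 -> 1


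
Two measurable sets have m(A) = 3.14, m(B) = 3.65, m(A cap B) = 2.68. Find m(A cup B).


By inclusion-exclusion: m(A u B) = m(A) + m(B) - m(A n B)
= 3.14 + 3.65 - 2.68
= 4.11


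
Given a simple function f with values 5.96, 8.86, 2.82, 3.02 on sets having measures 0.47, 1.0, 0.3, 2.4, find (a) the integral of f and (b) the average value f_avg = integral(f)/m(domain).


Step 1: Integral = sum(value_i * measure_i)
= 5.96*0.47 + 8.86*1.0 + 2.82*0.3 + 3.02*2.4
= 2.8012 + 8.86 + 0.846 + 7.248
= 19.7552
Step 2: Total measure of domain = 0.47 + 1.0 + 0.3 + 2.4 = 4.17
Step 3: Average value = 19.7552 / 4.17 = 4.737458


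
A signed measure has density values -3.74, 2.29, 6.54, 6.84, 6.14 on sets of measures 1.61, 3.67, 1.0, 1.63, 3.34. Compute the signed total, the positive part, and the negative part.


Step 1: Compute signed measure on each set:
  Set 1: -3.74 * 1.61 = -6.0214
  Set 2: 2.29 * 3.67 = 8.4043
  Set 3: 6.54 * 1.0 = 6.54
  Set 4: 6.84 * 1.63 = 11.1492
  Set 5: 6.14 * 3.34 = 20.5076
Step 2: Total signed measure = (-6.0214) + (8.4043) + (6.54) + (11.1492) + (20.5076)
     = 40.5797
Step 3: Positive part mu+(X) = sum of positive contributions = 46.6011
Step 4: Negative part mu-(X) = |sum of negative contributions| = 6.0214


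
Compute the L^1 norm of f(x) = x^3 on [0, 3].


Step 1: ||f||_1 = (integral_0^3 |x^3|^1 dx)^(1/1)
     = (integral_0^3 x^3 dx)^(1/1)
Step 2: integral_0^3 x^3 dx = [x^4/(4)] from 0 to 3 = 3^4/4
     = 81/4 = 20.25
Step 3: ||f||_1 = (20.25)^(1/1) = 20.25


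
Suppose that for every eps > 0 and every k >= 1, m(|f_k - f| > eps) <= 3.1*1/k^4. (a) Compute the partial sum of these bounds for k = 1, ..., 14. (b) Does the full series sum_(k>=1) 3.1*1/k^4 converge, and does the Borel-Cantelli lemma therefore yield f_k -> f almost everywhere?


Step 1: List the terms 3.1*1/k^4 for k = 1 to 14:
  k=1: 3.1
  k=2: 0.19375
  k=3: 0.038272
  k=4: 0.012109
  k=5: 0.00496
  k=6: 0.002392
  k=7: 0.001291
  k=8: 7.568359e-04
  k=9: 4.724889e-04
  k=10: 3.100000e-04
  k=11: 2.117342e-04
  k=12: 1.494985e-04
  k=13: 1.085396e-04
  k=14: 8.069554e-05
Step 2: Partial sum = 3.1 + 0.19375 + 0.038272 + 0.012109 + 0.00496 + 0.002392 + 0.001291 + 7.568359e-04 + 4.724889e-04 + 3.100000e-04 + 2.117342e-04 + 1.494985e-04 + 1.085396e-04 + 8.069554e-05
     = 3.354864
Step 3: The full series sum_(k>=1) 3.1*1/k^4 converges (p-series with p = 4 > 1; a constant multiple of a convergent series converges).
Step 4: Fix eps > 0. Since sum_k m(|f_k - f| > eps) < infinity, the Borel-Cantelli lemma gives
        m(limsup_k {|f_k - f| > eps}) = 0, i.e. for a.e. x, |f_k(x) - f(x)| <= eps for all large k.
        Applying this with eps = 1/j for j = 1, 2, ... and intersecting the countably many full-measure sets,
        for a.e. x we get limsup_k |f_k(x) - f(x)| <= 1/j for every j, hence f_k -> f almost everywhere.
Conclusion: series converges; Borel-Cantelli yields f_k -> f a.e.


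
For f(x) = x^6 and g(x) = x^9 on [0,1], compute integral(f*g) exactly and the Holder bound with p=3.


Step 1: Exact integral of f*g = integral(x^15, 0, 1) = 1/16
     = 0.0625
Step 2: Holder bound with p=3, q=1.5:
  ||f||_p = (integral x^18 dx)^(1/3) = (1/19)^(1/3) = 0.374756
  ||g||_q = (integral x^13.5 dx)^(1/1.5) = (1/14.5)^(1/1.5) = 0.168172
Step 3: Holder bound = ||f||_p * ||g||_q = 0.374756 * 0.168172 = 0.063024
Verification: 0.0625 <= 0.063024 (Holder holds)


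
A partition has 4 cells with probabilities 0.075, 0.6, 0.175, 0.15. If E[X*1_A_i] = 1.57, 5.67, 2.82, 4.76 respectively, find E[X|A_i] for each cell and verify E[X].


For each cell A_i: E[X|A_i] = E[X*1_A_i] / P(A_i)
Step 1: E[X|A_1] = 1.57 / 0.075 = 20.933333
Step 2: E[X|A_2] = 5.67 / 0.6 = 9.45
Step 3: E[X|A_3] = 2.82 / 0.175 = 16.114286
Step 4: E[X|A_4] = 4.76 / 0.15 = 31.733333
Verification: E[X] = sum E[X*1_A_i] = 1.57 + 5.67 + 2.82 + 4.76 = 14.82


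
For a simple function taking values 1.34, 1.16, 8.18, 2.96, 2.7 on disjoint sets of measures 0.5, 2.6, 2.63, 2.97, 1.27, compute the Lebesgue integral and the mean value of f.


Step 1: Integral = sum(value_i * measure_i)
= 1.34*0.5 + 1.16*2.6 + 8.18*2.63 + 2.96*2.97 + 2.7*1.27
= 0.67 + 3.016 + 21.5134 + 8.7912 + 3.429
= 37.4196
Step 2: Total measure of domain = 0.5 + 2.6 + 2.63 + 2.97 + 1.27 = 9.97
Step 3: Average value = 37.4196 / 9.97 = 3.75322


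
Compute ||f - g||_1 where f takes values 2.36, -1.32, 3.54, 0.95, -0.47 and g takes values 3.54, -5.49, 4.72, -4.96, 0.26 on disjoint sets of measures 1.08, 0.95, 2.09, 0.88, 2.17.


Step 1: Compute differences f_i - g_i:
  2.36 - 3.54 = -1.18
  -1.32 - -5.49 = 4.17
  3.54 - 4.72 = -1.18
  0.95 - -4.96 = 5.91
  -0.47 - 0.26 = -0.73
Step 2: Compute |diff|^1 * measure for each set:
  |-1.18|^1 * 1.08 = 1.18 * 1.08 = 1.2744
  |4.17|^1 * 0.95 = 4.17 * 0.95 = 3.9615
  |-1.18|^1 * 2.09 = 1.18 * 2.09 = 2.4662
  |5.91|^1 * 0.88 = 5.91 * 0.88 = 5.2008
  |-0.73|^1 * 2.17 = 0.73 * 2.17 = 1.5841
Step 3: Sum = 14.487
Step 4: ||f-g||_1 = (14.487)^(1/1) = 14.487


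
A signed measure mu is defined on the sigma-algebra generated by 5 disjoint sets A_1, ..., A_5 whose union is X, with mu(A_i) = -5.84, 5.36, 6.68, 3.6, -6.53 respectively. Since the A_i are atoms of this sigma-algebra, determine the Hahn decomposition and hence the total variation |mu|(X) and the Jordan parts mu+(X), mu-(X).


Step 1: Every measurable set is a union of atoms (the cells / points), so a Hahn decomposition is
  obtained by grouping atoms by sign: P = union of atoms with mu > 0, N = union of the remaining atoms.
  Atoms in P (indices): 2, 3, 4;  atoms in N (indices): 1, 5
  Positive values: 5.36, 6.68, 3.6
  Negative values: -5.84, -6.53
Step 2: mu+(X) = mu(P) = sum of positive atom values = 15.64
Step 3: mu-(X) = -mu(N) = sum of |negative atom values| = 12.37
Step 4: |mu|(X) = mu+(X) + mu-(X) = 15.64 + 12.37 = 28.01


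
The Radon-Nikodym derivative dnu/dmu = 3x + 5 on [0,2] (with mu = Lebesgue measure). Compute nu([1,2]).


nu(A) = integral_A (dnu/dmu) dmu = integral_1^2 (3x + 5) dx
Step 1: Antiderivative F(x) = (3/2)x^2 + 5x
Step 2: F(2) = (3/2)*2^2 + 5*2 = 6 + 10 = 16
Step 3: F(1) = (3/2)*1^2 + 5*1 = 1.5 + 5 = 6.5
Step 4: nu([1,2]) = F(2) - F(1) = 16 - 6.5 = 9.5


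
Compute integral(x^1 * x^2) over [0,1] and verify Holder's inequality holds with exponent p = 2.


Step 1: Exact integral of f*g = integral(x^3, 0, 1) = 1/4
     = 0.25
Step 2: Holder bound with p=2, q=2:
  ||f||_p = (integral x^2 dx)^(1/2) = (1/3)^(1/2) = 0.57735
  ||g||_q = (integral x^4 dx)^(1/2) = (1/5)^(1/2) = 0.447214
Step 3: Holder bound = ||f||_p * ||g||_q = 0.57735 * 0.447214 = 0.258199
Verification: 0.25 <= 0.258199 (Holder holds)


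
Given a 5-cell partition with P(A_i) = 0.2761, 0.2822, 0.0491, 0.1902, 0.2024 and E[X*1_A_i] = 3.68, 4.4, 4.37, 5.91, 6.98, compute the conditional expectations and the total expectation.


For each cell A_i: E[X|A_i] = E[X*1_A_i] / P(A_i)
Step 1: E[X|A_1] = 3.68 / 0.2761 = 13.328504
Step 2: E[X|A_2] = 4.4 / 0.2822 = 15.591779
Step 3: E[X|A_3] = 4.37 / 0.0491 = 89.002037
Step 4: E[X|A_4] = 5.91 / 0.1902 = 31.072555
Step 5: E[X|A_5] = 6.98 / 0.2024 = 34.486166
Verification: E[X] = sum E[X*1_A_i] = 3.68 + 4.4 + 4.37 + 5.91 + 6.98 = 25.34


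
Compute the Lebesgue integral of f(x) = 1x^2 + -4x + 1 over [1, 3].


The Lebesgue integral of a Riemann-integrable function agrees with the Riemann integral.
Antiderivative F(x) = (1/3)x^3 + (-4/2)x^2 + 1x
F(3) = (1/3)*3^3 + (-4/2)*3^2 + 1*3
     = (1/3)*27 + (-4/2)*9 + 1*3
     = 9 + -18 + 3
     = -6
F(1) = -0.666667
Integral = F(3) - F(1) = -6 - -0.666667 = -5.333333


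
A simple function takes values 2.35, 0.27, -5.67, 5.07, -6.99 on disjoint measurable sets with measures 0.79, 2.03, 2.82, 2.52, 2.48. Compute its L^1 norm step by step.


Step 1: Compute |f_i|^1 for each value:
  |2.35|^1 = 2.35
  |0.27|^1 = 0.27
  |-5.67|^1 = 5.67
  |5.07|^1 = 5.07
  |-6.99|^1 = 6.99
Step 2: Multiply by measures and sum:
  2.35 * 0.79 = 1.8565
  0.27 * 2.03 = 0.5481
  5.67 * 2.82 = 15.9894
  5.07 * 2.52 = 12.7764
  6.99 * 2.48 = 17.3352
Sum = 1.8565 + 0.5481 + 15.9894 + 12.7764 + 17.3352 = 48.5056
Step 3: Take the p-th root:
||f||_1 = (48.5056)^(1/1) = 48.5056


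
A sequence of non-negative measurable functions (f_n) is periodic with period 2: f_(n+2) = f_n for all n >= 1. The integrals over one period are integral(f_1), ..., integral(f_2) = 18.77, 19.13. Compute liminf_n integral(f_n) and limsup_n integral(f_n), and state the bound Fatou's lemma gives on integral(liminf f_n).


The sequence (integral(f_n)) is periodic with period 2, repeating the values 18.77, 19.13 indefinitely.
Step 1: For a periodic sequence, every tail (a_m, a_(m+1), ...) contains all 2 period values infinitely often.
Step 2: Hence inf of every tail = min of the period values = min(18.77, 19.13) = 18.77.
        liminf_n integral(f_n) = sup over m of (inf of tail from m) = 18.77.
Step 3: Similarly sup of every tail = max of the period values = 19.13.
        limsup_n integral(f_n) = 19.13.
Step 4: Fatou's lemma: integral(liminf_n f_n) <= liminf_n integral(f_n) = 18.77.
        So the integral of the pointwise liminf is at most 18.77.


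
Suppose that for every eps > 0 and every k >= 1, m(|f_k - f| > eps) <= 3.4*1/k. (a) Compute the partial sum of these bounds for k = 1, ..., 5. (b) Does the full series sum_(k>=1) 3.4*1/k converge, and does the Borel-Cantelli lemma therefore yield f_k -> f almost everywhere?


Step 1: List the terms 3.4*1/k for k = 1 to 5:
  k=1: 3.4
  k=2: 1.7
  k=3: 1.133333
  k=4: 0.85
  k=5: 0.68
Step 2: Partial sum = 3.4 + 1.7 + 1.133333 + 0.85 + 0.68
     = 7.763333
Step 3: The full series sum_(k>=1) 3.4*1/k diverges (harmonic series, p = 1; a nonzero constant multiple of a divergent series diverges).
Step 4: The (first) Borel-Cantelli lemma requires a summable sequence of measures, so it does not apply here;
        from this bound alone no conclusion about a.e. convergence can be drawn (convergence in measure still
        gives an a.e.-convergent subsequence, but not a.e. convergence of the whole sequence).
Conclusion: series diverges; Borel-Cantelli is inconclusive about a.e. convergence of f_k.


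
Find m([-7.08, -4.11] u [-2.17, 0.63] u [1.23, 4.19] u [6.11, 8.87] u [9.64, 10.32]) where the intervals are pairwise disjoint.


For pairwise disjoint intervals, m(union) = sum of lengths.
= (-4.11 - -7.08) + (0.63 - -2.17) + (4.19 - 1.23) + (8.87 - 6.11) + (10.32 - 9.64)
= 2.97 + 2.8 + 2.96 + 2.76 + 0.68
= 12.17


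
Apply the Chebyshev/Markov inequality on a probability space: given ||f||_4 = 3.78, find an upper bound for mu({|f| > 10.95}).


Chebyshev/Markov inequality: mu(|f| > eps) <= (||f||_p / eps)^p
Step 1: ||f||_4 / eps = 3.78 / 10.95 = 0.345205
Step 2: Raise to power p = 4:
  (0.345205)^4 = 0.014201
Step 3: Therefore mu(|f| > 10.95) <= 0.014201


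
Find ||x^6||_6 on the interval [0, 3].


Step 1: ||f||_6 = (integral_0^3 |x^6|^6 dx)^(1/6)
     = (integral_0^3 x^36 dx)^(1/6)
Step 2: integral_0^3 x^36 dx = [x^37/(37)] from 0 to 3 = 3^37/37
     = 450283905890997363/37 = 1.216984e+16
Step 3: ||f||_6 = (1.216984e+16)^(1/6) = 479.601777


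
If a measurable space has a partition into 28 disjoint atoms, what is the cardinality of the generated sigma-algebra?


Each element of the sigma-algebra is a union of some subset of the 28 atoms.
The number of such subsets is 2^28 = 268435456.


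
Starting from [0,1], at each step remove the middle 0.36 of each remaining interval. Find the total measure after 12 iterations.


Step 1: At each step, fraction remaining = 1 - 0.36 = 0.64
Step 2: After 12 steps, measure = (0.64)^12
Result = 0.004722


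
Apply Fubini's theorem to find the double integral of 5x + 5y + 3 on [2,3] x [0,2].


By Fubini, integrate in x first, then y.
Step 1: Fix y, integrate over x in [2,3]:
  integral(5x + 5y + 3, x=2..3)
  = 5*(3^2 - 2^2)/2 + (5y + 3)*(3 - 2)
  = 12.5 + (5y + 3)*1
  = 12.5 + 5y + 3
  = 15.5 + 5y
Step 2: Integrate over y in [0,2]:
  integral(15.5 + 5y, y=0..2)
  = 15.5*2 + 5*(2^2 - 0^2)/2
  = 31 + 10
  = 41


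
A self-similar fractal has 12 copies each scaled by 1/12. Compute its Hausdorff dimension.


For a self-similar set with N copies scaled by 1/r:
dim_H = log(N)/log(r) = log(12)/log(12)
= 2.484907/2.484907
= 1


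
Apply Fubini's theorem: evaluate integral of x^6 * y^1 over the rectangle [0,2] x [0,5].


By Fubini's theorem, the double integral factors as a product of single integrals:
Step 1: integral_0^2 x^6 dx = [x^7/7] from 0 to 2
     = 2^7/7 = 18.285714
Step 2: integral_0^5 y^1 dy = [y^2/2] from 0 to 5
     = 5^2/2 = 12.5
Step 3: Double integral = 18.285714 * 12.5 = 228.571429


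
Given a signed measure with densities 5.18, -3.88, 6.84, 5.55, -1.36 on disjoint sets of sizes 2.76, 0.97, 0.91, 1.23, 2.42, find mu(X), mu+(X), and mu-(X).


Step 1: Compute signed measure on each set:
  Set 1: 5.18 * 2.76 = 14.2968
  Set 2: -3.88 * 0.97 = -3.7636
  Set 3: 6.84 * 0.91 = 6.2244
  Set 4: 5.55 * 1.23 = 6.8265
  Set 5: -1.36 * 2.42 = -3.2912
Step 2: Total signed measure = (14.2968) + (-3.7636) + (6.2244) + (6.8265) + (-3.2912)
     = 20.2929
Step 3: Positive part mu+(X) = sum of positive contributions = 27.3477
Step 4: Negative part mu-(X) = |sum of negative contributions| = 7.0548


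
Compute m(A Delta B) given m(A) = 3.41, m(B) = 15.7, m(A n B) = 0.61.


m(A Delta B) = m(A) + m(B) - 2*m(A n B)
= 3.41 + 15.7 - 2*0.61
= 3.41 + 15.7 - 1.22
= 17.89


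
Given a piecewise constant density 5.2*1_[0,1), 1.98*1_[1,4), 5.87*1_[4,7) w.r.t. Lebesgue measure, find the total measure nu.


Integrate each piece of the Radon-Nikodym derivative:
Step 1: integral_0^1 5.2 dx = 5.2*(1-0) = 5.2*1 = 5.2
Step 2: integral_1^4 1.98 dx = 1.98*(4-1) = 1.98*3 = 5.94
Step 3: integral_4^7 5.87 dx = 5.87*(7-4) = 5.87*3 = 17.61
Total: 5.2 + 5.94 + 17.61 = 28.75


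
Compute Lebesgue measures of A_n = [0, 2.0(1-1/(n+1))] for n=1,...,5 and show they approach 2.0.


By continuity of measure from below: if A_n increases to A, then m(A_n) -> m(A).
Here A = [0, 2.0], so m(A) = 2
Step 1: a_1 = 2.0*(1 - 1/2) = 1, m(A_1) = 1
Step 2: a_2 = 2.0*(1 - 1/3) = 1.3333, m(A_2) = 1.3333
Step 3: a_3 = 2.0*(1 - 1/4) = 1.5, m(A_3) = 1.5
Step 4: a_4 = 2.0*(1 - 1/5) = 1.6, m(A_4) = 1.6
Step 5: a_5 = 2.0*(1 - 1/6) = 1.6667, m(A_5) = 1.6667
Limit: m(A_n) -> m([0,2.0]) = 2


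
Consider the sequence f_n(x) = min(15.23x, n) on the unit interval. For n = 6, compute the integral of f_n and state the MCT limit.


f(x) = 15.23x on [0,1]; f_n(x) = min(15.23x, n). At n = 6:
Step 1: f(x) reaches 6 at x = 6/15.23 = 0.393959
Step 2: integral(f_6) = integral(15.23x, 0, 0.393959) + integral(6, 0.393959, 1)
       = 15.23*0.393959^2/2 + 6*(1 - 0.393959)
       = 1.181878 + 3.636244
       = 4.818122
Step 3: As n -> infinity, f_n increases to f, so by MCT integral(f_n) -> integral(f) = 15.23/2 = 7.615.
Convergence: integral(f_6) = 4.818122 -> 7.615 as n -> infinity


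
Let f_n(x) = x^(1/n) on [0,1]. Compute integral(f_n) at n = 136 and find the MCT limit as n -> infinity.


At n = 136: f_136(x) = x^(1/136).
Step 1: integral(x^(1/136), 0, 1) = [x^(1/136+1) / (1/136+1)] from 0 to 1
     = 1 / (1/136 + 1) = 1 / ((136+1)/136) = 136/(136+1)
     = 136/137 = 0.992701
Step 2: As n -> infinity, f_n(x) = x^(1/n) -> 1 for x in (0,1], and f_n is increasing in n.
By MCT, lim_n integral(f_n) = integral(lim_n f_n) = integral(1, 0, 1) = 1.
Step 3: Verify convergence: 136/137 = 0.992701 -> 1


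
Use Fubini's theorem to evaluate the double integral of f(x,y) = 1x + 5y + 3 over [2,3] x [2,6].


By Fubini, integrate in x first, then y.
Step 1: Fix y, integrate over x in [2,3]:
  integral(1x + 5y + 3, x=2..3)
  = 1*(3^2 - 2^2)/2 + (5y + 3)*(3 - 2)
  = 2.5 + (5y + 3)*1
  = 2.5 + 5y + 3
  = 5.5 + 5y
Step 2: Integrate over y in [2,6]:
  integral(5.5 + 5y, y=2..6)
  = 5.5*4 + 5*(6^2 - 2^2)/2
  = 22 + 80
  = 102


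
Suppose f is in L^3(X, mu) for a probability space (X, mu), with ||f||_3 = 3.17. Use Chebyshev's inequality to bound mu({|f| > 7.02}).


Chebyshev/Markov inequality: mu(|f| > eps) <= (||f||_p / eps)^p
Step 1: ||f||_3 / eps = 3.17 / 7.02 = 0.451567
Step 2: Raise to power p = 3:
  (0.451567)^3 = 0.09208
Step 3: Therefore mu(|f| > 7.02) <= 0.09208


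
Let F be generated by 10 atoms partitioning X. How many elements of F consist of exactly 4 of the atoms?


Each element of F is a union of some subset of the 10 atoms.
Elements that are unions of exactly 4 atoms correspond to 4-element subsets of the 10 atoms.
Count = C(10, 4) = 10! / (4! * 6!) = 210.


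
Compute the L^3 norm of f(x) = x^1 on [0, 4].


Step 1: ||f||_3 = (integral_0^4 |x^1|^3 dx)^(1/3)
     = (integral_0^4 x^3 dx)^(1/3)
Step 2: integral_0^4 x^3 dx = [x^4/(4)] from 0 to 4 = 4^4/4
     = 256/4 = 64
Step 3: ||f||_3 = (64)^(1/3) = 4


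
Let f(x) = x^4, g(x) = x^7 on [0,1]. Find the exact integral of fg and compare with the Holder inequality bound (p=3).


Step 1: Exact integral of f*g = integral(x^11, 0, 1) = 1/12
     = 0.083333
Step 2: Holder bound with p=3, q=1.5:
  ||f||_p = (integral x^12 dx)^(1/3) = (1/13)^(1/3) = 0.42529
  ||g||_q = (integral x^10.5 dx)^(1/1.5) = (1/11.5)^(1/1.5) = 0.196276
Step 3: Holder bound = ||f||_p * ||g||_q = 0.42529 * 0.196276 = 0.083474
Verification: 0.083333 <= 0.083474 (Holder holds)


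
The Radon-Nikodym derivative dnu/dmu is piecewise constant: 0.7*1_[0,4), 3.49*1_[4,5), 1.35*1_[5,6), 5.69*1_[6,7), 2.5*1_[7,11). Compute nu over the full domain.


Integrate each piece of the Radon-Nikodym derivative:
Step 1: integral_0^4 0.7 dx = 0.7*(4-0) = 0.7*4 = 2.8
Step 2: integral_4^5 3.49 dx = 3.49*(5-4) = 3.49*1 = 3.49
Step 3: integral_5^6 1.35 dx = 1.35*(6-5) = 1.35*1 = 1.35
Step 4: integral_6^7 5.69 dx = 5.69*(7-6) = 5.69*1 = 5.69
Step 5: integral_7^11 2.5 dx = 2.5*(11-7) = 2.5*4 = 10
Total: 2.8 + 3.49 + 1.35 + 5.69 + 10 = 23.33


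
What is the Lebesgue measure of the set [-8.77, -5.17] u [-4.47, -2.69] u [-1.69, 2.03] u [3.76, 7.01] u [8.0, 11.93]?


For pairwise disjoint intervals, m(union) = sum of lengths.
= (-5.17 - -8.77) + (-2.69 - -4.47) + (2.03 - -1.69) + (7.01 - 3.76) + (11.93 - 8.0)
= 3.6 + 1.78 + 3.72 + 3.25 + 3.93
= 16.28


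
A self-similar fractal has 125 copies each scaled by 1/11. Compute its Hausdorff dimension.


For a self-similar set with N copies scaled by 1/r:
dim_H = log(N)/log(r) = log(125)/log(11)
= 4.828314/2.397895
= 2.013563


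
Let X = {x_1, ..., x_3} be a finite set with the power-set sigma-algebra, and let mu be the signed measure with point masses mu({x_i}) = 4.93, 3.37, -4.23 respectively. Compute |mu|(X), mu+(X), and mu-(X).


Step 1: Every measurable set is a union of atoms (the cells / points), so a Hahn decomposition is
  obtained by grouping atoms by sign: P = union of atoms with mu > 0, N = union of the remaining atoms.
  Atoms in P (indices): 1, 2;  atoms in N (indices): 3
  Positive values: 4.93, 3.37
  Negative values: -4.23
Step 2: mu+(X) = mu(P) = sum of positive atom values = 8.3
Step 3: mu-(X) = -mu(N) = sum of |negative atom values| = 4.23
Step 4: |mu|(X) = mu+(X) + mu-(X) = 8.3 + 4.23 = 12.53


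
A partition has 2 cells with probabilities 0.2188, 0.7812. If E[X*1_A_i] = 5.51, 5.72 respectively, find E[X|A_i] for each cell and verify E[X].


For each cell A_i: E[X|A_i] = E[X*1_A_i] / P(A_i)
Step 1: E[X|A_1] = 5.51 / 0.2188 = 25.182815
Step 2: E[X|A_2] = 5.72 / 0.7812 = 7.322069
Verification: E[X] = sum E[X*1_A_i] = 5.51 + 5.72 = 11.23


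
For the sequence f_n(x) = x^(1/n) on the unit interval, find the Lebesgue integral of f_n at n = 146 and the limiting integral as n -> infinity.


At n = 146: f_146(x) = x^(1/146).
Step 1: integral(x^(1/146), 0, 1) = [x^(1/146+1) / (1/146+1)] from 0 to 1
     = 1 / (1/146 + 1) = 1 / ((146+1)/146) = 146/(146+1)
     = 146/147 = 0.993197
Step 2: As n -> infinity, f_n(x) = x^(1/n) -> 1 for x in (0,1], and f_n is increasing in n.
By MCT, lim_n integral(f_n) = integral(lim_n f_n) = integral(1, 0, 1) = 1.
Step 3: Verify convergence: 146/147 = 0.993197 -> 1
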